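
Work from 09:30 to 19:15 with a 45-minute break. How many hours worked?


Total time = (19×60+15) - (9×60+30)
= 1155 - 570 = 585 min
Minus break: 585 - 45 = 540 min
= 9h 0m

9h 0m (540 minutes)


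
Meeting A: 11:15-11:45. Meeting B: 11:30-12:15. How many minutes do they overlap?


Meeting A: 675-705 (in minutes from midnight)
Meeting B: 690-735
Overlap start = max(675, 690) = 690
Overlap end = min(705, 735) = 705
Overlap = max(0, 705 - 690) = 15 min

15 minutes


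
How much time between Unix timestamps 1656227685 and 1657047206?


Difference = 1657047206 - 1656227685 = 819521 seconds
In hours: 819521 / 3600 ≈ 227.6
In days: 819521 / 86400 ≈ 9.49

819521 seconds (227.6 hours / 9.49 days)


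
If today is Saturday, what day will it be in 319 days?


Wednesday

Start: Saturday (index 5)
(5 + 319) mod 7
= 324 mod 7
= 2
Index 2 → Wednesday


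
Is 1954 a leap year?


No

Rules: divisible by 4 AND (not by 100 OR by 400)
1954 ÷ 4 = 488 remainder 2 → not divisible by 4
Not divisible by 4 → not a leap year


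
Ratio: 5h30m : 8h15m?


Duration 1: 330 minutes
Duration 2: 495 minutes
Ratio = 330:495
GCD = 165
Simplified = 2:3
As a decimal: 2/3 ≈ 0.67

2:3 (0.67)


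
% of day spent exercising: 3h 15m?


13.5%

Time: 195 minutes
Day: 1440 minutes
Percentage = (195/1440) × 100 ≈ 13.5%


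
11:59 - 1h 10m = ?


10:49

Start: 719 minutes from midnight
Subtract: 70 minutes
Remaining: 719 - 70 = 649
Hours: 10, Minutes: 49


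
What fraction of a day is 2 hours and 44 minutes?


Total minutes: 2×60 + 44 = 164
Day = 24×60 = 1440 minutes
Fraction = 164/1440 ≈ 0.1139
As a percentage: 164/1440 × 100 ≈ 11.39%

0.1139 (11.39%)


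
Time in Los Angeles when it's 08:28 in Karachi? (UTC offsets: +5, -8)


Time difference = UTC-8 - UTC+5 = -13 hours
New hour = (8 -13) mod 24
= -5 mod 24 = 19
Minutes unchanged → 19:28; -5 < 0 → previous day

19:28 (previous day)


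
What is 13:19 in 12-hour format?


1:19 PM

Hour: 13
13 - 12 = 1 → PM


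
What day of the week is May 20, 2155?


Tuesday

Zeller's congruence:
q=20, m=5, k=55, j=21
h = (20 + ⌊13×6/5⌋ + 55 + ⌊55/4⌋ + ⌊21/4⌋ - 2×21) mod 7
= (20 + 15 + 55 + 13 + 5 - 42) mod 7
= 66 mod 7 = 3
h=3 → Tuesday


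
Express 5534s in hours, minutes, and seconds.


Hours: 5534 ÷ 3600 = 1 remainder 1934
Minutes: 1934 ÷ 60 = 32 remainder 14
Seconds: 14

1h 32m 14s


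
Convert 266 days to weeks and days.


Weeks: 266 ÷ 7 = 38 remainder 0

38 weeks 0 days


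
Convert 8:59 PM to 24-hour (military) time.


Input: 8:59 PM
PM: 8 + 12 = 20

20:59


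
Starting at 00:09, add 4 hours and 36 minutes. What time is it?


Start: 9 minutes from midnight
Add: 276 minutes
Total: 285 minutes
Hours: 285 ÷ 60 = 4 remainder 45

04:45


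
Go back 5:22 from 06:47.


Start: 407 minutes from midnight
Subtract: 322 minutes
Remaining: 407 - 322 = 85
Hours: 1, Minutes: 25

01:25


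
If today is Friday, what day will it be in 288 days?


Start: Friday (index 4)
(4 + 288) mod 7
= 292 mod 7
= 5
Index 5 → Saturday

Saturday


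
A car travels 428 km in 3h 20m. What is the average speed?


128.4 km/h

Distance: 428 km
Time: 3h 20m = 200 min = 200/60 = 10/3 hours
Speed = 428 ÷ (10/3) = 428 × 3 / 10 = 1284/10 = 128.4 km/h


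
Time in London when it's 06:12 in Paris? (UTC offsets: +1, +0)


Time difference = UTC+0 - UTC+1 = -1 hours
New hour = (6 -1) mod 24
= 5 mod 24 = 5
Minutes unchanged → 05:12

05:12


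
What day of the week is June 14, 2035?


Thursday

Zeller's congruence:
q=14, m=6, k=35, j=20
h = (14 + ⌊13×7/5⌋ + 35 + ⌊35/4⌋ + ⌊20/4⌋ - 2×20) mod 7
= (14 + 18 + 35 + 8 + 5 - 40) mod 7
= 40 mod 7 = 5
h=5 → Thursday


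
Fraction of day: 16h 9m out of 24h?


Total minutes: 16×60 + 9 = 969
Day = 24×60 = 1440 minutes
Fraction = 969/1440 ≈ 0.6729
As a percentage: 969/1440 × 100 ≈ 67.29%

0.6729 (67.29%)


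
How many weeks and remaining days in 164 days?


23 weeks 3 days

Weeks: 164 ÷ 7 = 23 remainder 3


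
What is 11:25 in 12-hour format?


Hour: 11
11 < 12 → AM

11:25 AM


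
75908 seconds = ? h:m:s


21h 5m 8s

Hours: 75908 ÷ 3600 = 21 remainder 308
Minutes: 308 ÷ 60 = 5 remainder 8
Seconds: 8


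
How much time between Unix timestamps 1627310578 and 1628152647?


Difference = 1628152647 - 1627310578 = 842069 seconds
In hours: 842069 / 3600 ≈ 233.9
In days: 842069 / 86400 ≈ 9.75

842069 seconds (233.9 hours / 9.75 days)


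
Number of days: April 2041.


Month: April (month 4)
April has 30 days

30 days


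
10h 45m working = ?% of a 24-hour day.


44.8%

Time: 645 minutes
Day: 1440 minutes
Percentage = (645/1440) × 100 ≈ 44.8%


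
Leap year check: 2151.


Rules: divisible by 4 AND (not by 100 OR by 400)
2151 ÷ 4 = 537 remainder 3 → not divisible by 4
Not divisible by 4 → not a leap year

No


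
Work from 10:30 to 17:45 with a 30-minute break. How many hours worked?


6h 45m (405 minutes)

Total time = (17×60+45) - (10×60+30)
= 1065 - 630 = 435 min
Minus break: 435 - 30 = 405 min
= 6h 45m


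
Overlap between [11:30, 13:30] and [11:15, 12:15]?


Meeting A: 690-810 (in minutes from midnight)
Meeting B: 675-735
Overlap start = max(690, 675) = 690
Overlap end = min(810, 735) = 735
Overlap = max(0, 735 - 690) = 45 min

45 minutes


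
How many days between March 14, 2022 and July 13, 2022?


121 days

From March 14, 2022 to July 13, 2022
Rest of March 2022: 31 - 14 = 17
Full months: April 30, May 31, June 30
Days into July 2022: 13
Total = 17 + 30 + 31 + 30 + 13 = 121 days


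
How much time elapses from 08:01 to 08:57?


0h 56m

End time in minutes: 8×60 + 57 = 537
Start time in minutes: 8×60 + 1 = 481
Difference = 537 - 481 = 56 minutes
= 0 hours 56 minutes


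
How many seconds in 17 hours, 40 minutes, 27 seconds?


63627 seconds

Hours: 17 × 3600 = 61200
Minutes: 40 × 60 = 2400
Seconds: 27
Total = 61200 + 2400 + 27 = 63627


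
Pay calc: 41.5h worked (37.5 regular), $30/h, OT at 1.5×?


Regular: 37.5h × $30 = $1125.00
Overtime: 41.5 - 37.5 = 4.0h
OT pay: 4.0h × $30 × 1.5 = $180.00
Total = $1125.00 + $180.00 = $1305.00

$1305.00


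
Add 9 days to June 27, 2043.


July 6, 2043

Start: June 27, 2043
Add 9 days
June 27 → July 1: 30 - 27 + 1 = 4 days (9 - 4 = 5 left)
July 1 + 5 = July 6, 2043


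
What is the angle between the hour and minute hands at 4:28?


Hour hand = 4×30 + 28×0.5 = 134.0°
Minute hand = 28×6 = 168°
Difference = |134.0 - 168| = 34.0°

34.0°


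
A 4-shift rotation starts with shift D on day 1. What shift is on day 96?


Shift C

Shifts: A, B, C, D
Start: D (index 3)
Day 96: (3 + 96 - 1) mod 4
= 98 mod 4
= 2
Index 2 → shift C


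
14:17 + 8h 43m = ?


Start: 857 minutes from midnight
Add: 523 minutes
Total: 1380 minutes
Hours: 1380 ÷ 60 = 23 remainder 0

23:00


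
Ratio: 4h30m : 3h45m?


6:5 (1.20)

Duration 1: 270 minutes
Duration 2: 225 minutes
Ratio = 270:225
GCD = 45
Simplified = 6:5
As a decimal: 6/5 = 1.20


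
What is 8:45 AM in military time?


08:45

Input: 8:45 AM
AM hour stays: 8


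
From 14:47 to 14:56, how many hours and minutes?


0h 9m

End time in minutes: 14×60 + 56 = 896
Start time in minutes: 14×60 + 47 = 887
Difference = 896 - 887 = 9 minutes
= 0 hours 9 minutes


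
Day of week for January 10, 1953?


Saturday

Zeller's congruence:
q=10, m=13, k=52, j=19
h = (10 + ⌊13×14/5⌋ + 52 + ⌊52/4⌋ + ⌊19/4⌋ - 2×19) mod 7
= (10 + 36 + 52 + 13 + 4 - 38) mod 7
= 77 mod 7 = 0
h=0 → Saturday


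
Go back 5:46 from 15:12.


09:26

Start: 912 minutes from midnight
Subtract: 346 minutes
Remaining: 912 - 346 = 566
Hours: 9, Minutes: 26


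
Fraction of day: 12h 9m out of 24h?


Total minutes: 12×60 + 9 = 729
Day = 24×60 = 1440 minutes
Fraction = 729/1440 ≈ 0.5063
As a percentage: 729/1440 × 100 ≈ 50.63%

0.5063 (50.63%)


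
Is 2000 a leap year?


Rules: divisible by 4 AND (not by 100 OR by 400)
2000 ÷ 4 = 500 exactly → divisible by 4
2000 ÷ 100 = 20 exactly → divisible by 100
2000 ÷ 400 = 5 exactly → divisible by 400
Divisible by 400 → leap year

Yes


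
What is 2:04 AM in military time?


02:04

Input: 2:04 AM
AM hour stays: 2


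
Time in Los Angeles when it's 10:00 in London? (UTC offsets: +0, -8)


Time difference = UTC-8 - UTC+0 = -8 hours
New hour = (10 -8) mod 24
= 2 mod 24 = 2
Minutes unchanged → 02:00

02:00


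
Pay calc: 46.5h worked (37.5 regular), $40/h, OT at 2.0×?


$2220.00

Regular: 37.5h × $40 = $1500.00
Overtime: 46.5 - 37.5 = 9.0h
OT pay: 9.0h × $40 × 2.0 = $720.00
Total = $1500.00 + $720.00 = $2220.00


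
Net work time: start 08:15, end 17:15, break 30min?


Total time = (17×60+15) - (8×60+15)
= 1035 - 495 = 540 min
Minus break: 540 - 30 = 510 min
= 8h 30m

8h 30m (510 minutes)


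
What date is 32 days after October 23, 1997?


Start: October 23, 1997
Add 32 days
October 23 → November 1: 31 - 23 + 1 = 9 days (32 - 9 = 23 left)
November 1 + 23 = November 24, 1997

November 24, 1997


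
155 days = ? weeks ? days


Weeks: 155 ÷ 7 = 22 remainder 1

22 weeks 1 days


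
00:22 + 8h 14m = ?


08:36

Start: 22 minutes from midnight
Add: 494 minutes
Total: 516 minutes
Hours: 516 ÷ 60 = 8 remainder 36


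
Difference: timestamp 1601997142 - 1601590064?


407078 seconds (113.1 hours / 4.71 days)

Difference = 1601997142 - 1601590064 = 407078 seconds
In hours: 407078 / 3600 ≈ 113.1
In days: 407078 / 86400 ≈ 4.71


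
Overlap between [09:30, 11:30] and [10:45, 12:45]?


Meeting A: 570-690 (in minutes from midnight)
Meeting B: 645-765
Overlap start = max(570, 645) = 645
Overlap end = min(690, 765) = 690
Overlap = max(0, 690 - 645) = 45 min

45 minutes


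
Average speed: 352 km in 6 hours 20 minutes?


55.6 km/h

Distance: 352 km
Time: 6h 20m = 380 min = 380/60 = 19/3 hours
Speed = 352 ÷ (19/3) = 352 × 3 / 19 = 1056/19 ≈ 55.6 km/h


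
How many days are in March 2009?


31 days

Month: March (month 3)
March has 31 days


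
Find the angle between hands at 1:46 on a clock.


137.0°

Hour hand = 1×30 + 46×0.5 = 53.0°
Minute hand = 46×6 = 276°
Difference = |53.0 - 276| = 223.0°
Since > 180°: 360 - 223.0 = 137.0°


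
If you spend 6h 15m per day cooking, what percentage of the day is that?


26.0%

Time: 375 minutes
Day: 1440 minutes
Percentage = (375/1440) × 100 ≈ 26.0%


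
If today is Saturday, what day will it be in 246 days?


Start: Saturday (index 5)
(5 + 246) mod 7
= 251 mod 7
= 6
Index 6 → Sunday

Sunday


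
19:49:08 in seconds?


71348 seconds

Hours: 19 × 3600 = 68400
Minutes: 49 × 60 = 2940
Seconds: 8
Total = 68400 + 2940 + 8 = 71348


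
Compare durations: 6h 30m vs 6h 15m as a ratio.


Duration 1: 390 minutes
Duration 2: 375 minutes
Ratio = 390:375
GCD = 15
Simplified = 26:25
As a decimal: 26/25 = 1.04

26:25 (1.04)


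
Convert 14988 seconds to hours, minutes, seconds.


4h 9m 48s

Hours: 14988 ÷ 3600 = 4 remainder 588
Minutes: 588 ÷ 60 = 9 remainder 48
Seconds: 48


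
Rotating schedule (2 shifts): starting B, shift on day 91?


Shifts: A, B
Start: B (index 1)
Day 91: (1 + 91 - 1) mod 2
= 91 mod 2
= 1
Index 1 → shift B

Shift B


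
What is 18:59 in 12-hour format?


6:59 PM

Hour: 18
18 - 12 = 6 → PM


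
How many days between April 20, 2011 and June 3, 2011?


From April 20, 2011 to June 3, 2011
Rest of April 2011: 30 - 20 = 10
Full months: May 31
Days into June 2011: 3
Total = 10 + 31 + 3 = 44 days

44 days


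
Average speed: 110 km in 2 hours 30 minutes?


Distance: 110 km
Time: 2h 30m = 150 min = 150/60 = 5/2 hours
Speed = 110 ÷ (5/2) = 110 × 2 / 5 = 220/5 = 44.0 km/h

44.0 km/h


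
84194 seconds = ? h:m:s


23h 23m 14s

Hours: 84194 ÷ 3600 = 23 remainder 1394
Minutes: 1394 ÷ 60 = 23 remainder 14
Seconds: 14


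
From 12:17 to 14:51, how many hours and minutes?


End time in minutes: 14×60 + 51 = 891
Start time in minutes: 12×60 + 17 = 737
Difference = 891 - 737 = 154 minutes
= 2 hours 34 minutes

2h 34m


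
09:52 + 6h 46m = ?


Start: 592 minutes from midnight
Add: 406 minutes
Total: 998 minutes
Hours: 998 ÷ 60 = 16 remainder 38

16:38


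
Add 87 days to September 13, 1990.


Start: September 13, 1990
Add 87 days
September 13 → October 1: 30 - 13 + 1 = 18 days (87 - 18 = 69 left)
October 1 → November 1: 31 - 1 + 1 = 31 days (69 - 31 = 38 left)
November 1 → December 1: 30 - 1 + 1 = 30 days (38 - 30 = 8 left)
December 1 + 8 = December 9, 1990

December 9, 1990


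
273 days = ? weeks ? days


Weeks: 273 ÷ 7 = 39 remainder 0

39 weeks 0 days


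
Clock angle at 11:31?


159.5°

Hour hand = 11×30 + 31×0.5 = 345.5°
Minute hand = 31×6 = 186°
Difference = |345.5 - 186| = 159.5°


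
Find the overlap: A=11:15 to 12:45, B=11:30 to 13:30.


Meeting A: 675-765 (in minutes from midnight)
Meeting B: 690-810
Overlap start = max(675, 690) = 690
Overlap end = min(765, 810) = 765
Overlap = max(0, 765 - 690) = 75 min

75 minutes


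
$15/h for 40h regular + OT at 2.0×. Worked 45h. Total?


$750.00

Regular: 40h × $15 = $600.00
Overtime: 45 - 40 = 5h
OT pay: 5h × $15 × 2.0 = $150.00
Total = $600.00 + $150.00 = $750.00


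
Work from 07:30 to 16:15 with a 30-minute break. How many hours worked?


Total time = (16×60+15) - (7×60+30)
= 975 - 450 = 525 min
Minus break: 525 - 30 = 495 min
= 8h 15m

8h 15m (495 minutes)


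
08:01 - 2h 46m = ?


Start: 481 minutes from midnight
Subtract: 166 minutes
Remaining: 481 - 166 = 315
Hours: 5, Minutes: 15

05:15


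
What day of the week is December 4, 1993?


Saturday

Zeller's congruence:
q=4, m=12, k=93, j=19
h = (4 + ⌊13×13/5⌋ + 93 + ⌊93/4⌋ + ⌊19/4⌋ - 2×19) mod 7
= (4 + 33 + 93 + 23 + 4 - 38) mod 7
= 119 mod 7 = 0
h=0 → Saturday


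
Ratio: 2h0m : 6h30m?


Duration 1: 120 minutes
Duration 2: 390 minutes
Ratio = 120:390
GCD = 30
Simplified = 4:13
As a decimal: 4/13 ≈ 0.31

4:13 (0.31)


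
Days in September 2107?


30 days

Month: September (month 9)
September has 30 days


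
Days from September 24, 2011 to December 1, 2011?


68 days

From September 24, 2011 to December 1, 2011
Rest of September 2011: 30 - 24 = 6
Full months: October 31, November 30
Days into December 2011: 1
Total = 6 + 31 + 30 + 1 = 68 days


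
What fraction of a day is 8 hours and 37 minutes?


Total minutes: 8×60 + 37 = 517
Day = 24×60 = 1440 minutes
Fraction = 517/1440 ≈ 0.3590
As a percentage: 517/1440 × 100 ≈ 35.90%

0.3590 (35.90%)


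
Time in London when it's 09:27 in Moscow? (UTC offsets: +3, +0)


Time difference = UTC+0 - UTC+3 = -3 hours
New hour = (9 -3) mod 24
= 6 mod 24 = 6
Minutes unchanged → 06:27

06:27


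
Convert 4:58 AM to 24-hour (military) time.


04:58

Input: 4:58 AM
AM hour stays: 4


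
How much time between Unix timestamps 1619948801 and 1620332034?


383233 seconds (106.5 hours / 4.44 days)

Difference = 1620332034 - 1619948801 = 383233 seconds
In hours: 383233 / 3600 ≈ 106.5
In days: 383233 / 86400 ≈ 4.44


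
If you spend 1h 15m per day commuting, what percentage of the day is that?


5.2%

Time: 75 minutes
Day: 1440 minutes
Percentage = (75/1440) × 100 ≈ 5.2%


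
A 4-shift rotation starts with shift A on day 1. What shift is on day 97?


Shifts: A, B, C, D
Start: A (index 0)
Day 97: (0 + 97 - 1) mod 4
= 96 mod 4
= 0
Index 0 → shift A

Shift A


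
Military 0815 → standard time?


8:15 AM

Hour: 8
8 < 12 → AM


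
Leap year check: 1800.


No

Rules: divisible by 4 AND (not by 100 OR by 400)
1800 ÷ 4 = 450 exactly → divisible by 4
1800 ÷ 100 = 18 exactly → divisible by 100
1800 ÷ 400 = 4 remainder 200 → not divisible by 400
Divisible by 100 but not by 400 → not a leap year


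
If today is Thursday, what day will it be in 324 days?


Saturday

Start: Thursday (index 3)
(3 + 324) mod 7
= 327 mod 7
= 5
Index 5 → Saturday


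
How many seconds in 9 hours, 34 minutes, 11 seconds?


34451 seconds

Hours: 9 × 3600 = 32400
Minutes: 34 × 60 = 2040
Seconds: 11
Total = 32400 + 2040 + 11 = 34451


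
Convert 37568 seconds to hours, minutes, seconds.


10h 26m 8s

Hours: 37568 ÷ 3600 = 10 remainder 1568
Minutes: 1568 ÷ 60 = 26 remainder 8
Seconds: 8


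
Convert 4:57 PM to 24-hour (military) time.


16:57

Input: 4:57 PM
PM: 4 + 12 = 16


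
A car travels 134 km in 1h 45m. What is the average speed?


76.6 km/h

Distance: 134 km
Time: 1h 45m = 105 min = 105/60 = 7/4 hours
Speed = 134 ÷ (7/4) = 134 × 4 / 7 = 536/7 ≈ 76.6 km/h


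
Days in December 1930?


Month: December (month 12)
December has 31 days

31 days


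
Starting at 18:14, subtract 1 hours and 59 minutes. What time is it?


Start: 1094 minutes from midnight
Subtract: 119 minutes
Remaining: 1094 - 119 = 975
Hours: 16, Minutes: 15

16:15


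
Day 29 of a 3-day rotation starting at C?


Shift A

Shifts: A, B, C
Start: C (index 2)
Day 29: (2 + 29 - 1) mod 3
= 30 mod 3
= 0
Index 0 → shift A


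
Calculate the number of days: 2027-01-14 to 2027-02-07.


From January 14, 2027 to February 7, 2027
Rest of January 2027: 31 - 14 = 17
Days into February 2027: 7
Total = 17 + 7 = 24 days

24 days


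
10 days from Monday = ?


Thursday

Start: Monday (index 0)
(0 + 10) mod 7
= 10 mod 7
= 3
Index 3 → Thursday


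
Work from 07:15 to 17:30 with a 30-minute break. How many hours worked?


9h 45m (585 minutes)

Total time = (17×60+30) - (7×60+15)
= 1050 - 435 = 615 min
Minus break: 615 - 30 = 585 min
= 9h 45m


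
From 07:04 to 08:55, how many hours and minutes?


End time in minutes: 8×60 + 55 = 535
Start time in minutes: 7×60 + 4 = 424
Difference = 535 - 424 = 111 minutes
= 1 hours 51 minutes

1h 51m


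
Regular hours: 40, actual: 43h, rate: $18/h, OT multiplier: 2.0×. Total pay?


$828.00

Regular: 40h × $18 = $720.00
Overtime: 43 - 40 = 3h
OT pay: 3h × $18 × 2.0 = $108.00
Total = $720.00 + $108.00 = $828.00


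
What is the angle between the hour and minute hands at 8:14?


Hour hand = 8×30 + 14×0.5 = 247.0°
Minute hand = 14×6 = 84°
Difference = |247.0 - 84| = 163.0°

163.0°


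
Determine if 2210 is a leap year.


No

Rules: divisible by 4 AND (not by 100 OR by 400)
2210 ÷ 4 = 552 remainder 2 → not divisible by 4
Not divisible by 4 → not a leap year


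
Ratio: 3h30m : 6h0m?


7:12 (0.58)

Duration 1: 210 minutes
Duration 2: 360 minutes
Ratio = 210:360
GCD = 30
Simplified = 7:12
As a decimal: 7/12 ≈ 0.58


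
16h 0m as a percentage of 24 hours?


0.6667 (66.67%)

Total minutes: 16×60 + 0 = 960
Day = 24×60 = 1440 minutes
Fraction = 960/1440 ≈ 0.6667
As a percentage: 960/1440 × 100 ≈ 66.67%


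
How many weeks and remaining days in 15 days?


Weeks: 15 ÷ 7 = 2 remainder 1

2 weeks 1 days


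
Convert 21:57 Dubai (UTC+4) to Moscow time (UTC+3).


Time difference = UTC+3 - UTC+4 = -1 hours
New hour = (21 -1) mod 24
= 20 mod 24 = 20
Minutes unchanged → 20:57

20:57


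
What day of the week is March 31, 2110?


Monday

Zeller's congruence:
q=31, m=3, k=10, j=21
h = (31 + ⌊13×4/5⌋ + 10 + ⌊10/4⌋ + ⌊21/4⌋ - 2×21) mod 7
= (31 + 10 + 10 + 2 + 5 - 42) mod 7
= 16 mod 7 = 2
h=2 → Monday


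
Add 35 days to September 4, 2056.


Start: September 4, 2056
Add 35 days
September 4 → October 1: 30 - 4 + 1 = 27 days (35 - 27 = 8 left)
October 1 + 8 = October 9, 2056

October 9, 2056


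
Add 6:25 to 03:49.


10:14

Start: 229 minutes from midnight
Add: 385 minutes
Total: 614 minutes
Hours: 614 ÷ 60 = 10 remainder 14


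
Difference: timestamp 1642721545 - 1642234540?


487005 seconds (135.3 hours / 5.64 days)

Difference = 1642721545 - 1642234540 = 487005 seconds
In hours: 487005 / 3600 ≈ 135.3
In days: 487005 / 86400 ≈ 5.64


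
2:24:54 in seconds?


8694 seconds

Hours: 2 × 3600 = 7200
Minutes: 24 × 60 = 1440
Seconds: 54
Total = 7200 + 1440 + 54 = 8694


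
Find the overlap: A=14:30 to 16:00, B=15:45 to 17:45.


Meeting A: 870-960 (in minutes from midnight)
Meeting B: 945-1065
Overlap start = max(870, 945) = 945
Overlap end = min(960, 1065) = 960
Overlap = max(0, 960 - 945) = 15 min

15 minutes


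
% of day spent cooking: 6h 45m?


Time: 405 minutes
Day: 1440 minutes
Percentage = (405/1440) × 100 ≈ 28.1%

28.1%


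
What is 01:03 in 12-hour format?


1:03 AM

Hour: 1
1 < 12 → AM


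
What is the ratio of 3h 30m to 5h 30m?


Duration 1: 210 minutes
Duration 2: 330 minutes
Ratio = 210:330
GCD = 30
Simplified = 7:11
As a decimal: 7/11 ≈ 0.64

7:11 (0.64)


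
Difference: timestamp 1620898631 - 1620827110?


Difference = 1620898631 - 1620827110 = 71521 seconds
In hours: 71521 / 3600 ≈ 19.9
In days: 71521 / 86400 ≈ 0.83

71521 seconds (19.9 hours / 0.83 days)


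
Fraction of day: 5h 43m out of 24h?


0.2382 (23.82%)

Total minutes: 5×60 + 43 = 343
Day = 24×60 = 1440 minutes
Fraction = 343/1440 ≈ 0.2382
As a percentage: 343/1440 × 100 ≈ 23.82%


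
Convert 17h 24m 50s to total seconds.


Hours: 17 × 3600 = 61200
Minutes: 24 × 60 = 1440
Seconds: 50
Total = 61200 + 1440 + 50 = 62690

62690 seconds


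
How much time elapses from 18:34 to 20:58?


End time in minutes: 20×60 + 58 = 1258
Start time in minutes: 18×60 + 34 = 1114
Difference = 1258 - 1114 = 144 minutes
= 2 hours 24 minutes

2h 24m


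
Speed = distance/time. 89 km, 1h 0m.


Distance: 89 km
Time: 1 hours
Speed = 89 / 1 = 89.0 km/h

89.0 km/h


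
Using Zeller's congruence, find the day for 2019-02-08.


Friday

Zeller's congruence:
q=8, m=14, k=18, j=20
h = (8 + ⌊13×15/5⌋ + 18 + ⌊18/4⌋ + ⌊20/4⌋ - 2×20) mod 7
= (8 + 39 + 18 + 4 + 5 - 40) mod 7
= 34 mod 7 = 6
h=6 → Friday


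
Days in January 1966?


Month: January (month 1)
January has 31 days

31 days


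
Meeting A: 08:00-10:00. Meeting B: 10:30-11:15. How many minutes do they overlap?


Meeting A: 480-600 (in minutes from midnight)
Meeting B: 630-675
Overlap start = max(480, 630) = 630
Overlap end = min(600, 675) = 600
Overlap = max(0, 600 - 630) = 0 min

0 minutes


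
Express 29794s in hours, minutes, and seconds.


Hours: 29794 ÷ 3600 = 8 remainder 994
Minutes: 994 ÷ 60 = 16 remainder 34
Seconds: 34

8h 16m 34s


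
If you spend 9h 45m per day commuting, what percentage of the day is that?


Time: 585 minutes
Day: 1440 minutes
Percentage = (585/1440) × 100 ≈ 40.6%

40.6%


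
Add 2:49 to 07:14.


10:03

Start: 434 minutes from midnight
Add: 169 minutes
Total: 603 minutes
Hours: 603 ÷ 60 = 10 remainder 3


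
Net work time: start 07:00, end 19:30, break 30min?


12h 0m (720 minutes)

Total time = (19×60+30) - (7×60+0)
= 1170 - 420 = 750 min
Minus break: 750 - 30 = 720 min
= 12h 0m


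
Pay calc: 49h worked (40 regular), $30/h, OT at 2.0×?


$1740.00

Regular: 40h × $30 = $1200.00
Overtime: 49 - 40 = 9h
OT pay: 9h × $30 × 2.0 = $540.00
Total = $1200.00 + $540.00 = $1740.00


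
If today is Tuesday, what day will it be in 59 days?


Start: Tuesday (index 1)
(1 + 59) mod 7
= 60 mod 7
= 4
Index 4 → Friday

Friday


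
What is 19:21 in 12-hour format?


Hour: 19
19 - 12 = 7 → PM

7:21 PM


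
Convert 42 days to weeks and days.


Weeks: 42 ÷ 7 = 6 remainder 0

6 weeks 0 days


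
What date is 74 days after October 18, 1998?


December 31, 1998

Start: October 18, 1998
Add 74 days
October 18 → November 1: 31 - 18 + 1 = 14 days (74 - 14 = 60 left)
November 1 → December 1: 30 - 1 + 1 = 30 days (60 - 30 = 30 left)
December 1 + 30 = December 31, 1998


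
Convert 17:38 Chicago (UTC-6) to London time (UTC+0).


23:38

Time difference = UTC+0 - UTC-6 = +6 hours
New hour = (17 + 6) mod 24
= 23 mod 24 = 23
Minutes unchanged → 23:38


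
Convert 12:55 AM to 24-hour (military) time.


Input: 12:55 AM
12 AM → 00 (midnight)

00:55


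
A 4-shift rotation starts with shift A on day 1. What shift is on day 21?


Shifts: A, B, C, D
Start: A (index 0)
Day 21: (0 + 21 - 1) mod 4
= 20 mod 4
= 0
Index 0 → shift A

Shift A


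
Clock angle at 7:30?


Hour hand = 7×30 + 30×0.5 = 225.0°
Minute hand = 30×6 = 180°
Difference = |225.0 - 180| = 45.0°

45.0°


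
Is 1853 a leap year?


No

Rules: divisible by 4 AND (not by 100 OR by 400)
1853 ÷ 4 = 463 remainder 1 → not divisible by 4
Not divisible by 4 → not a leap year


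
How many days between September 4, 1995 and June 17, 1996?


From September 4, 1995 to June 17, 1996
Rest of September 1995: 30 - 4 = 26
Full months: October 31, November 30, December 31, January 31, February 1996 29, March 31, April 30, May 31
Days into June 1996: 17
Total = 26 + 31 + 30 + 31 + 31 + 29 + 31 + 30 + 31 + 17 = 287 days

287 days


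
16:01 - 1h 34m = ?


Start: 961 minutes from midnight
Subtract: 94 minutes
Remaining: 961 - 94 = 867
Hours: 14, Minutes: 27

14:27


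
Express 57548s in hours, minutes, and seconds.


Hours: 57548 ÷ 3600 = 15 remainder 3548
Minutes: 3548 ÷ 60 = 59 remainder 8
Seconds: 8

15h 59m 8s


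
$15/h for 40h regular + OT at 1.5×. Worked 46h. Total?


Regular: 40h × $15 = $600.00
Overtime: 46 - 40 = 6h
OT pay: 6h × $15 × 1.5 = $135.00
Total = $600.00 + $135.00 = $735.00

$735.00


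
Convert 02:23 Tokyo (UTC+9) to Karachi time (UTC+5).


Time difference = UTC+5 - UTC+9 = -4 hours
New hour = (2 -4) mod 24
= -2 mod 24 = 22
Minutes unchanged → 22:23; -2 < 0 → previous day

22:23 (previous day)


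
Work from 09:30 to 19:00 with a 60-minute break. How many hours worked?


Total time = (19×60+0) - (9×60+30)
= 1140 - 570 = 570 min
Minus break: 570 - 60 = 510 min
= 8h 30m

8h 30m (510 minutes)


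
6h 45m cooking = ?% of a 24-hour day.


Time: 405 minutes
Day: 1440 minutes
Percentage = (405/1440) × 100 ≈ 28.1%

28.1%


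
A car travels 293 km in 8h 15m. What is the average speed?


35.5 km/h

Distance: 293 km
Time: 8h 15m = 495 min = 495/60 = 33/4 hours
Speed = 293 ÷ (33/4) = 293 × 4 / 33 = 1172/33 ≈ 35.5 km/h


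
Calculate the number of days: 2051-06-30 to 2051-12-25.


178 days

From June 30, 2051 to December 25, 2051
Rest of June 2051: 30 - 30 = 0
Full months: July 31, August 31, September 30, October 31, November 30
Days into December 2051: 25
Total = 0 + 31 + 31 + 30 + 31 + 30 + 25 = 178 days


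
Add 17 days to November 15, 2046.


December 2, 2046

Start: November 15, 2046
Add 17 days
November 15 → December 1: 30 - 15 + 1 = 16 days (17 - 16 = 1 left)
December 1 + 1 = December 2, 2046


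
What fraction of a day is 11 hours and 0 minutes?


0.4583 (45.83%)

Total minutes: 11×60 + 0 = 660
Day = 24×60 = 1440 minutes
Fraction = 660/1440 ≈ 0.4583
As a percentage: 660/1440 × 100 ≈ 45.83%


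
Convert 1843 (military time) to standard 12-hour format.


Hour: 18
18 - 12 = 6 → PM

6:43 PM


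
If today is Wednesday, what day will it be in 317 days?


Start: Wednesday (index 2)
(2 + 317) mod 7
= 319 mod 7
= 4
Index 4 → Friday

Friday


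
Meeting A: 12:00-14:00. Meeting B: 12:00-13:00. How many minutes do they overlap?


Meeting A: 720-840 (in minutes from midnight)
Meeting B: 720-780
Overlap start = max(720, 720) = 720
Overlap end = min(840, 780) = 780
Overlap = max(0, 780 - 720) = 60 min

60 minutes


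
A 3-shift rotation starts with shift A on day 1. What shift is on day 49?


Shifts: A, B, C
Start: A (index 0)
Day 49: (0 + 49 - 1) mod 3
= 48 mod 3
= 0
Index 0 → shift A

Shift A


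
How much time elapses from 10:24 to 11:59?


End time in minutes: 11×60 + 59 = 719
Start time in minutes: 10×60 + 24 = 624
Difference = 719 - 624 = 95 minutes
= 1 hours 35 minutes

1h 35m


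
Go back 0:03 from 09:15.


09:12

Start: 555 minutes from midnight
Subtract: 3 minutes
Remaining: 555 - 3 = 552
Hours: 9, Minutes: 12


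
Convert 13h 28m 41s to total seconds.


Hours: 13 × 3600 = 46800
Minutes: 28 × 60 = 1680
Seconds: 41
Total = 46800 + 1680 + 41 = 48521

48521 seconds


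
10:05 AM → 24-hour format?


10:05

Input: 10:05 AM
AM hour stays: 10


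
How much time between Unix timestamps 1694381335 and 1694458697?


77362 seconds (21.5 hours / 0.90 days)

Difference = 1694458697 - 1694381335 = 77362 seconds
In hours: 77362 / 3600 ≈ 21.5
In days: 77362 / 86400 ≈ 0.90


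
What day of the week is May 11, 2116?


Monday

Zeller's congruence:
q=11, m=5, k=16, j=21
h = (11 + ⌊13×6/5⌋ + 16 + ⌊16/4⌋ + ⌊21/4⌋ - 2×21) mod 7
= (11 + 15 + 16 + 4 + 5 - 42) mod 7
= 9 mod 7 = 2
h=2 → Monday


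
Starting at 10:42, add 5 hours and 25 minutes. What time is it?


Start: 642 minutes from midnight
Add: 325 minutes
Total: 967 minutes
Hours: 967 ÷ 60 = 16 remainder 7

16:07


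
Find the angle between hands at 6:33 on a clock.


Hour hand = 6×30 + 33×0.5 = 196.5°
Minute hand = 33×6 = 198°
Difference = |196.5 - 198| = 1.5°

1.5°


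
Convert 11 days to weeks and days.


Weeks: 11 ÷ 7 = 1 remainder 4

1 weeks 4 days


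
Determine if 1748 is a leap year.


Yes

Rules: divisible by 4 AND (not by 100 OR by 400)
1748 ÷ 4 = 437 exactly → divisible by 4
1748 ÷ 100 = 17 remainder 48 → not divisible by 100
Divisible by 4 but not by 100 → leap year


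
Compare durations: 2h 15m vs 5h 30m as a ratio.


9:22 (0.41)

Duration 1: 135 minutes
Duration 2: 330 minutes
Ratio = 135:330
GCD = 15
Simplified = 9:22
As a decimal: 9/22 ≈ 0.41


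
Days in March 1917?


Month: March (month 3)
March has 31 days

31 days


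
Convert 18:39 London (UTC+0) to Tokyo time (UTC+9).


03:39 (next day)

Time difference = UTC+9 - UTC+0 = +9 hours
New hour = (18 + 9) mod 24
= 27 mod 24 = 3
Minutes unchanged → 03:39; 27 ≥ 24 → next day


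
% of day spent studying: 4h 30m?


18.8%

Time: 270 minutes
Day: 1440 minutes
Percentage = (270/1440) × 100 ≈ 18.8%


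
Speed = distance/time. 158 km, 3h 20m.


Distance: 158 km
Time: 3h 20m = 200 min = 200/60 = 10/3 hours
Speed = 158 ÷ (10/3) = 158 × 3 / 10 = 474/10 = 47.4 km/h

47.4 km/h


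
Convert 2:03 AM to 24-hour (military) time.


Input: 2:03 AM
AM hour stays: 2

02:03


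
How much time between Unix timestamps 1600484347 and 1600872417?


Difference = 1600872417 - 1600484347 = 388070 seconds
In hours: 388070 / 3600 ≈ 107.8
In days: 388070 / 86400 ≈ 4.49

388070 seconds (107.8 hours / 4.49 days)


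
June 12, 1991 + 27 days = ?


Start: June 12, 1991
Add 27 days
June 12 → July 1: 30 - 12 + 1 = 19 days (27 - 19 = 8 left)
July 1 + 8 = July 9, 1991

July 9, 1991


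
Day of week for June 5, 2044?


Sunday

Zeller's congruence:
q=5, m=6, k=44, j=20
h = (5 + ⌊13×7/5⌋ + 44 + ⌊44/4⌋ + ⌊20/4⌋ - 2×20) mod 7
= (5 + 18 + 44 + 11 + 5 - 40) mod 7
= 43 mod 7 = 1
h=1 → Sunday


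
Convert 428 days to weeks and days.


61 weeks 1 days

Weeks: 428 ÷ 7 = 61 remainder 1


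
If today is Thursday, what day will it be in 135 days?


Saturday

Start: Thursday (index 3)
(3 + 135) mod 7
= 138 mod 7
= 5
Index 5 → Saturday


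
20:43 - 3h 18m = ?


Start: 1243 minutes from midnight
Subtract: 198 minutes
Remaining: 1243 - 198 = 1045
Hours: 17, Minutes: 25

17:25


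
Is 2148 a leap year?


Yes

Rules: divisible by 4 AND (not by 100 OR by 400)
2148 ÷ 4 = 537 exactly → divisible by 4
2148 ÷ 100 = 21 remainder 48 → not divisible by 100
Divisible by 4 but not by 100 → leap year


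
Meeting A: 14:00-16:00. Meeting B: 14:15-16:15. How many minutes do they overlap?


105 minutes

Meeting A: 840-960 (in minutes from midnight)
Meeting B: 855-975
Overlap start = max(840, 855) = 855
Overlap end = min(960, 975) = 960
Overlap = max(0, 960 - 855) = 105 min


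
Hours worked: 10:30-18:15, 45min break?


7h 0m (420 minutes)

Total time = (18×60+15) - (10×60+30)
= 1095 - 630 = 465 min
Minus break: 465 - 45 = 420 min
= 7h 0m


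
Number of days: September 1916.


30 days

Month: September (month 9)
September has 30 days


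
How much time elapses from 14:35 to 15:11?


End time in minutes: 15×60 + 11 = 911
Start time in minutes: 14×60 + 35 = 875
Difference = 911 - 875 = 36 minutes
= 0 hours 36 minutes

0h 36m


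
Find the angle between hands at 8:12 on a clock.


Hour hand = 8×30 + 12×0.5 = 246.0°
Minute hand = 12×6 = 72°
Difference = |246.0 - 72| = 174.0°

174.0°


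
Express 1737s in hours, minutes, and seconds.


0h 28m 57s

Hours: 1737 ÷ 3600 = 0 remainder 1737
Minutes: 1737 ÷ 60 = 28 remainder 57
Seconds: 57


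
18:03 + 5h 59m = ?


Start: 1083 minutes from midnight
Add: 359 minutes
Total: 1442 minutes
Hours: 1442 ÷ 60 = 24 remainder 2
24 ≥ 24 → 24 - 24 = 0 (next day)

00:02 (next day)


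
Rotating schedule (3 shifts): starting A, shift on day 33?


Shift C

Shifts: A, B, C
Start: A (index 0)
Day 33: (0 + 33 - 1) mod 3
= 32 mod 3
= 2
Index 2 → shift C


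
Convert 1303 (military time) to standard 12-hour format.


1:03 PM

Hour: 13
13 - 12 = 1 → PM


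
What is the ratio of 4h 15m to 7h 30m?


17:30 (0.57)

Duration 1: 255 minutes
Duration 2: 450 minutes
Ratio = 255:450
GCD = 15
Simplified = 17:30
As a decimal: 17/30 ≈ 0.57


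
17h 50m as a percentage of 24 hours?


0.7431 (74.31%)

Total minutes: 17×60 + 50 = 1070
Day = 24×60 = 1440 minutes
Fraction = 1070/1440 ≈ 0.7431
As a percentage: 1070/1440 × 100 ≈ 74.31%


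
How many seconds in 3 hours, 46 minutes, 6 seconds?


Hours: 3 × 3600 = 10800
Minutes: 46 × 60 = 2760
Seconds: 6
Total = 10800 + 2760 + 6 = 13566

13566 seconds


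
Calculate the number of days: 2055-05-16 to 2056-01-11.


From May 16, 2055 to January 11, 2056
Rest of May 2055: 31 - 16 = 15
Full months: June 30, July 31, August 31, September 30, October 31, November 30, December 31
Days into January 2056: 11
Total = 15 + 30 + 31 + 31 + 30 + 31 + 30 + 31 + 11 = 240 days

240 days


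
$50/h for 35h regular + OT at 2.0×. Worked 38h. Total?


$2050.00

Regular: 35h × $50 = $1750.00
Overtime: 38 - 35 = 3h
OT pay: 3h × $50 × 2.0 = $300.00
Total = $1750.00 + $300.00 = $2050.00


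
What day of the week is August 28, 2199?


Wednesday

Zeller's congruence:
q=28, m=8, k=99, j=21
h = (28 + ⌊13×9/5⌋ + 99 + ⌊99/4⌋ + ⌊21/4⌋ - 2×21) mod 7
= (28 + 23 + 99 + 24 + 5 - 42) mod 7
= 137 mod 7 = 4
h=4 → Wednesday


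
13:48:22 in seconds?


49702 seconds

Hours: 13 × 3600 = 46800
Minutes: 48 × 60 = 2880
Seconds: 22
Total = 46800 + 2880 + 22 = 49702


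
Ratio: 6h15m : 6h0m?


Duration 1: 375 minutes
Duration 2: 360 minutes
Ratio = 375:360
GCD = 15
Simplified = 25:24
As a decimal: 25/24 ≈ 1.04

25:24 (1.04)


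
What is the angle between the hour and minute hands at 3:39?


124.5°

Hour hand = 3×30 + 39×0.5 = 109.5°
Minute hand = 39×6 = 234°
Difference = |109.5 - 234| = 124.5°


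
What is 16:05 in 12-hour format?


Hour: 16
16 - 12 = 4 → PM

4:05 PM


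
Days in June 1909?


Month: June (month 6)
June has 30 days

30 days


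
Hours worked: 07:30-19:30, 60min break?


Total time = (19×60+30) - (7×60+30)
= 1170 - 450 = 720 min
Minus break: 720 - 60 = 660 min
= 11h 0m

11h 0m (660 minutes)


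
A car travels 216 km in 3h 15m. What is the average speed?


66.5 km/h

Distance: 216 km
Time: 3h 15m = 195 min = 195/60 = 13/4 hours
Speed = 216 ÷ (13/4) = 216 × 4 / 13 = 864/13 ≈ 66.5 km/h


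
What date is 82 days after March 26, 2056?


June 16, 2056

Start: March 26, 2056
Add 82 days
March 26 → April 1: 31 - 26 + 1 = 6 days (82 - 6 = 76 left)
April 1 → May 1: 30 - 1 + 1 = 30 days (76 - 30 = 46 left)
May 1 → June 1: 31 - 1 + 1 = 31 days (46 - 31 = 15 left)
June 1 + 15 = June 16, 2056


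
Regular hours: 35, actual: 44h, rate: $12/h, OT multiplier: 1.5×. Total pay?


$582.00

Regular: 35h × $12 = $420.00
Overtime: 44 - 35 = 9h
OT pay: 9h × $12 × 1.5 = $162.00
Total = $420.00 + $162.00 = $582.00


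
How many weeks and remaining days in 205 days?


29 weeks 2 days

Weeks: 205 ÷ 7 = 29 remainder 2


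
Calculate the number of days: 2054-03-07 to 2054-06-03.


From March 7, 2054 to June 3, 2054
Rest of March 2054: 31 - 7 = 24
Full months: April 30, May 31
Days into June 2054: 3
Total = 24 + 30 + 31 + 3 = 88 days

88 days


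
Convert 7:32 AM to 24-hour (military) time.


07:32

Input: 7:32 AM
AM hour stays: 7


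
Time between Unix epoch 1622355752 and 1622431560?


75808 seconds (21.1 hours / 0.88 days)

Difference = 1622431560 - 1622355752 = 75808 seconds
In hours: 75808 / 3600 ≈ 21.1
In days: 75808 / 86400 ≈ 0.88


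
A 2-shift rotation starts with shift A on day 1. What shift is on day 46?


Shift B

Shifts: A, B
Start: A (index 0)
Day 46: (0 + 46 - 1) mod 2
= 45 mod 2
= 1
Index 1 → shift B


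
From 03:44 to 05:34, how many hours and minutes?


End time in minutes: 5×60 + 34 = 334
Start time in minutes: 3×60 + 44 = 224
Difference = 334 - 224 = 110 minutes
= 1 hours 50 minutes

1h 50m


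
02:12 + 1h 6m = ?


03:18

Start: 132 minutes from midnight
Add: 66 minutes
Total: 198 minutes
Hours: 198 ÷ 60 = 3 remainder 18


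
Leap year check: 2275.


Rules: divisible by 4 AND (not by 100 OR by 400)
2275 ÷ 4 = 568 remainder 3 → not divisible by 4
Not divisible by 4 → not a leap year

No


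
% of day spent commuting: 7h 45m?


Time: 465 minutes
Day: 1440 minutes
Percentage = (465/1440) × 100 ≈ 32.3%

32.3%


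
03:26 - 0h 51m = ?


Start: 206 minutes from midnight
Subtract: 51 minutes
Remaining: 206 - 51 = 155
Hours: 2, Minutes: 35

02:35


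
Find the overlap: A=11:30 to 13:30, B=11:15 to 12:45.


75 minutes

Meeting A: 690-810 (in minutes from midnight)
Meeting B: 675-765
Overlap start = max(690, 675) = 690
Overlap end = min(810, 765) = 765
Overlap = max(0, 765 - 690) = 75 min


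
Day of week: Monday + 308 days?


Monday

Start: Monday (index 0)
(0 + 308) mod 7
= 308 mod 7
= 0
Index 0 → Monday


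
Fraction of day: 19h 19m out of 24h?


Total minutes: 19×60 + 19 = 1159
Day = 24×60 = 1440 minutes
Fraction = 1159/1440 ≈ 0.8049
As a percentage: 1159/1440 × 100 ≈ 80.49%

0.8049 (80.49%)


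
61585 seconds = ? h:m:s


17h 6m 25s

Hours: 61585 ÷ 3600 = 17 remainder 385
Minutes: 385 ÷ 60 = 6 remainder 25
Seconds: 25


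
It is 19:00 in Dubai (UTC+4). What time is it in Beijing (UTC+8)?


Time difference = UTC+8 - UTC+4 = +4 hours
New hour = (19 + 4) mod 24
= 23 mod 24 = 23
Minutes unchanged → 23:00

23:00


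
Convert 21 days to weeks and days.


Weeks: 21 ÷ 7 = 3 remainder 0

3 weeks 0 days


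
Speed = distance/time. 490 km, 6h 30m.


75.4 km/h

Distance: 490 km
Time: 6h 30m = 390 min = 390/60 = 13/2 hours
Speed = 490 ÷ (13/2) = 490 × 2 / 13 = 980/13 ≈ 75.4 km/h


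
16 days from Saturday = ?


Monday

Start: Saturday (index 5)
(5 + 16) mod 7
= 21 mod 7
= 0
Index 0 → Monday


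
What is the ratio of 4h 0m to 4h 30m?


Duration 1: 240 minutes
Duration 2: 270 minutes
Ratio = 240:270
GCD = 30
Simplified = 8:9
As a decimal: 8/9 ≈ 0.89

8:9 (0.89)


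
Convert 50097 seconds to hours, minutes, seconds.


Hours: 50097 ÷ 3600 = 13 remainder 3297
Minutes: 3297 ÷ 60 = 54 remainder 57
Seconds: 57

13h 54m 57s
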